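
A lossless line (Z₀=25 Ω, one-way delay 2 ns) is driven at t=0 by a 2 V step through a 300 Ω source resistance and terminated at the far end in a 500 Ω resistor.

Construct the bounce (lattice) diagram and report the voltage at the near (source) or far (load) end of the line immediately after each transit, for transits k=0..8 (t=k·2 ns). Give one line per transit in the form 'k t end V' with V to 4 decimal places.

Γ_L=0.904762, Γ_S=0.846154; launch V₁=2·25/325=0.153846
k=0 src: V=0.1538
k=1 load: inc=0.153846, refl=0.153846·0.904762=0.1392; V=0.000000+0.153846+0.139194=0.2930
k=2 src: inc=0.139194, refl=0.139194·0.846154=0.1178; V=0.153846+0.139194+0.117780=0.4108
k=3 load: inc=0.117780, refl=0.117780·0.904762=0.1066; V=0.293040+0.117780+0.106563=0.5174
k=4 src: inc=0.106563, refl=0.106563·0.846154=0.0902; V=0.410820+0.106563+0.090168=0.6076
k=5 load: inc=0.090168, refl=0.090168·0.904762=0.0816; V=0.517382+0.090168+0.081581=0.6891
k=6 src: inc=0.081581, refl=0.081581·0.846154=0.0690; V=0.607551+0.081581+0.069030=0.7582
k=7 load: inc=0.069030, refl=0.069030·0.904762=0.0625; V=0.689132+0.069030+0.062456=0.8206
k=8 src: inc=0.062456, refl=0.062456·0.846154=0.0528; V=0.758162+0.062456+0.052847=0.8735

0 0 source 0.1538
1 2 load 0.2930
2 4 source 0.4108
3 6 load 0.5174
4 8 source 0.6076
5 10 load 0.6891
6 12 source 0.7582
7 14 load 0.8206
8 16 source 0.8735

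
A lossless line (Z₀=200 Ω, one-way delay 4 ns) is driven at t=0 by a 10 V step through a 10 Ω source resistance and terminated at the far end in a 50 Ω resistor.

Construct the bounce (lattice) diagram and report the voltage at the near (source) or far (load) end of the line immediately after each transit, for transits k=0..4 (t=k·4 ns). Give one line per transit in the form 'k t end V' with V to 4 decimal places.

0 0 source 9.5238
1 4 load 3.8095
2 8 source 8.9796
3 12 load 5.8776
4 16 source 8.6842

Γ_L=-0.600000, Γ_S=-0.904762; launch V₁=10·200/210=9.523810
k=0 src: V=9.5238
k=1 load: inc=9.523810, refl=9.523810·-0.600000=-5.7143; V=0.000000+9.523810+-5.714286=3.8095
k=2 src: inc=-5.714286, refl=-5.714286·-0.904762=5.1701; V=9.523810+-5.714286+5.170068=8.9796
k=3 load: inc=5.170068, refl=5.170068·-0.600000=-3.1020; V=3.809524+5.170068+-3.102041=5.8776
k=4 src: inc=-3.102041, refl=-3.102041·-0.904762=2.8066; V=8.979592+-3.102041+2.806608=8.6842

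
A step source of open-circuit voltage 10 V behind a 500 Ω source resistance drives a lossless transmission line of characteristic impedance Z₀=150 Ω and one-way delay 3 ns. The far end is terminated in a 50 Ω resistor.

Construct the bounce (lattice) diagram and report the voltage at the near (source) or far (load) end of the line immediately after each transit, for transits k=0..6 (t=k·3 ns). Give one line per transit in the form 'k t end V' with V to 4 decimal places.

Γ_L=-0.500000, Γ_S=0.538462; launch V₁=10·150/650=2.307692
k=0 src: V=2.3077
k=1 load: inc=2.307692, refl=2.307692·-0.500000=-1.1538; V=0.000000+2.307692+-1.153846=1.1538
k=2 src: inc=-1.153846, refl=-1.153846·0.538462=-0.6213; V=2.307692+-1.153846+-0.621302=0.5325
k=3 load: inc=-0.621302, refl=-0.621302·-0.500000=0.3107; V=1.153846+-0.621302+0.310651=0.8432
k=4 src: inc=0.310651, refl=0.310651·0.538462=0.1673; V=0.532544+0.310651+0.167274=1.0105
k=5 load: inc=0.167274, refl=0.167274·-0.500000=-0.0836; V=0.843195+0.167274+-0.083637=0.9268
k=6 src: inc=-0.083637, refl=-0.083637·0.538462=-0.0450; V=1.010469+-0.083637+-0.045035=0.8818

0 0 source 2.3077
1 3 load 1.1538
2 6 source 0.5325
3 9 load 0.8432
4 12 source 1.0105
5 15 load 0.9268
6 18 source 0.8818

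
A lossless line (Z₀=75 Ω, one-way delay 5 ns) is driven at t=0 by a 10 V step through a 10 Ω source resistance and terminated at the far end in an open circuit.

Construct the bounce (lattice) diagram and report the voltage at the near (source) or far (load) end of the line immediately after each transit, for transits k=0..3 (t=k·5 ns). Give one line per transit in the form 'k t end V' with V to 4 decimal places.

Γ_L=1.000000, Γ_S=-0.764706; launch V₁=10·75/85=8.823529
k=0 src: V=8.8235
k=1 load: inc=8.823529, refl=8.823529·1.000000=8.8235; V=0.000000+8.823529+8.823529=17.6471
k=2 src: inc=8.823529, refl=8.823529·-0.764706=-6.7474; V=8.823529+8.823529+-6.747405=10.8997
k=3 load: inc=-6.747405, refl=-6.747405·1.000000=-6.7474; V=17.647059+-6.747405+-6.747405=4.1522

0 0 source 8.8235
1 5 load 17.6471
2 10 source 10.8997
3 15 load 4.1522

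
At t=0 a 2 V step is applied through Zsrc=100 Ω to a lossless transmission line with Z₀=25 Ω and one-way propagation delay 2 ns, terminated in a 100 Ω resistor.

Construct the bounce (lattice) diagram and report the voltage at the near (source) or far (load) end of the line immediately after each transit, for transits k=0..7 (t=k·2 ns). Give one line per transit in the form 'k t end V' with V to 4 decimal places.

0 0 source 0.4000
1 2 load 0.6400
2 4 source 0.7840
3 6 load 0.8704
4 8 source 0.9222
5 10 load 0.9533
6 12 source 0.9720
7 14 load 0.9832

Γ_L=0.600000, Γ_S=0.600000; launch V₁=2·25/125=0.400000
k=0 src: V=0.4000
k=1 load: inc=0.400000, refl=0.400000·0.600000=0.2400; V=0.000000+0.400000+0.240000=0.6400
k=2 src: inc=0.240000, refl=0.240000·0.600000=0.1440; V=0.400000+0.240000+0.144000=0.7840
k=3 load: inc=0.144000, refl=0.144000·0.600000=0.0864; V=0.640000+0.144000+0.086400=0.8704
k=4 src: inc=0.086400, refl=0.086400·0.600000=0.0518; V=0.784000+0.086400+0.051840=0.9222
k=5 load: inc=0.051840, refl=0.051840·0.600000=0.0311; V=0.870400+0.051840+0.031104=0.9533
k=6 src: inc=0.031104, refl=0.031104·0.600000=0.0187; V=0.922240+0.031104+0.018662=0.9720
k=7 load: inc=0.018662, refl=0.018662·0.600000=0.0112; V=0.953344+0.018662+0.011197=0.9832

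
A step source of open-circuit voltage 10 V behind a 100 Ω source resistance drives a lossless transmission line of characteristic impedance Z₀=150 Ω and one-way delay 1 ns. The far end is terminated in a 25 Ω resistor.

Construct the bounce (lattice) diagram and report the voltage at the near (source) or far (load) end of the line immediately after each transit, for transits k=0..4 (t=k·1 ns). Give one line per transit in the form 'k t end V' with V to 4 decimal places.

0 0 source 6.0000
1 1 load 1.7143
2 2 source 2.5714
3 3 load 1.9592
4 4 source 2.0816

Γ_L=-0.714286, Γ_S=-0.200000; launch V₁=10·150/250=6.000000
k=0 src: V=6.0000
k=1 load: inc=6.000000, refl=6.000000·-0.714286=-4.2857; V=0.000000+6.000000+-4.285714=1.7143
k=2 src: inc=-4.285714, refl=-4.285714·-0.200000=0.8571; V=6.000000+-4.285714+0.857143=2.5714
k=3 load: inc=0.857143, refl=0.857143·-0.714286=-0.6122; V=1.714286+0.857143+-0.612245=1.9592
k=4 src: inc=-0.612245, refl=-0.612245·-0.200000=0.1224; V=2.571429+-0.612245+0.122449=2.0816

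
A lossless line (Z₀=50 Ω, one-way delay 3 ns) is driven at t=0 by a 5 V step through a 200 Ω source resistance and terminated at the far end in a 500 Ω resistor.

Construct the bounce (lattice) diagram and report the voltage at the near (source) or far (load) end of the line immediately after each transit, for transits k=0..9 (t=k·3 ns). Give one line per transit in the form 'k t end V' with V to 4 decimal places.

Γ_L=0.818182, Γ_S=0.600000; launch V₁=5·50/250=1.000000
k=0 src: V=1.0000
k=1 load: inc=1.000000, refl=1.000000·0.818182=0.8182; V=0.000000+1.000000+0.818182=1.8182
k=2 src: inc=0.818182, refl=0.818182·0.600000=0.4909; V=1.000000+0.818182+0.490909=2.3091
k=3 load: inc=0.490909, refl=0.490909·0.818182=0.4017; V=1.818182+0.490909+0.401653=2.7107
k=4 src: inc=0.401653, refl=0.401653·0.600000=0.2410; V=2.309091+0.401653+0.240992=2.9517
k=5 load: inc=0.240992, refl=0.240992·0.818182=0.1972; V=2.710744+0.240992+0.197175=3.1489
k=6 src: inc=0.197175, refl=0.197175·0.600000=0.1183; V=2.951736+0.197175+0.118305=3.2672
k=7 load: inc=0.118305, refl=0.118305·0.818182=0.0968; V=3.148911+0.118305+0.096795=3.3640
k=8 src: inc=0.096795, refl=0.096795·0.600000=0.0581; V=3.267216+0.096795+0.058077=3.4221
k=9 load: inc=0.058077, refl=0.058077·0.818182=0.0475; V=3.364011+0.058077+0.047518=3.4696

0 0 source 1.0000
1 3 load 1.8182
2 6 source 2.3091
3 9 load 2.7107
4 12 source 2.9517
5 15 load 3.1489
6 18 source 3.2672
7 21 load 3.3640
8 24 source 3.4221
9 27 load 3.4696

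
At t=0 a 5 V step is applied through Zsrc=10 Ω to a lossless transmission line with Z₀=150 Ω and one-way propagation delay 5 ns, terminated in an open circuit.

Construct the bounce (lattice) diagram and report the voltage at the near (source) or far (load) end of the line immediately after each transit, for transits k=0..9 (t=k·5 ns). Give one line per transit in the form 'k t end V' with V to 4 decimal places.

0 0 source 4.6875
1 5 load 9.3750
2 10 source 5.2734
3 15 load 1.1719
4 20 source 4.7607
5 25 load 8.3496
6 30 source 5.2094
7 35 load 2.0691
8 40 source 4.8168
9 45 load 7.5645

Γ_L=1.000000, Γ_S=-0.875000; launch V₁=5·150/160=4.687500
k=0 src: V=4.6875
k=1 load: inc=4.687500, refl=4.687500·1.000000=4.6875; V=0.000000+4.687500+4.687500=9.3750
k=2 src: inc=4.687500, refl=4.687500·-0.875000=-4.1016; V=4.687500+4.687500+-4.101562=5.2734
k=3 load: inc=-4.101562, refl=-4.101562·1.000000=-4.1016; V=9.375000+-4.101562+-4.101562=1.1719
k=4 src: inc=-4.101562, refl=-4.101562·-0.875000=3.5889; V=5.273438+-4.101562+3.588867=4.7607
k=5 load: inc=3.588867, refl=3.588867·1.000000=3.5889; V=1.171875+3.588867+3.588867=8.3496
k=6 src: inc=3.588867, refl=3.588867·-0.875000=-3.1403; V=4.760742+3.588867+-3.140259=5.2094
k=7 load: inc=-3.140259, refl=-3.140259·1.000000=-3.1403; V=8.349609+-3.140259+-3.140259=2.0691
k=8 src: inc=-3.140259, refl=-3.140259·-0.875000=2.7477; V=5.209351+-3.140259+2.747726=4.8168
k=9 load: inc=2.747726, refl=2.747726·1.000000=2.7477; V=2.069092+2.747726+2.747726=7.5645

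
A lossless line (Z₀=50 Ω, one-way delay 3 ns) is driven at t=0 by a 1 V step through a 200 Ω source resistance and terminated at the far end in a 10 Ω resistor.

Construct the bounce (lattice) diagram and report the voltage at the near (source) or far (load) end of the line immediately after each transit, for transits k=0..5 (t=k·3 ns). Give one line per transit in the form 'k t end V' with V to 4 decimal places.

Γ_L=-0.666667, Γ_S=0.600000; launch V₁=1·50/250=0.200000
k=0 src: V=0.2000
k=1 load: inc=0.200000, refl=0.200000·-0.666667=-0.1333; V=0.000000+0.200000+-0.133333=0.0667
k=2 src: inc=-0.133333, refl=-0.133333·0.600000=-0.0800; V=0.200000+-0.133333+-0.080000=-0.0133
k=3 load: inc=-0.080000, refl=-0.080000·-0.666667=0.0533; V=0.066667+-0.080000+0.053333=0.0400
k=4 src: inc=0.053333, refl=0.053333·0.600000=0.0320; V=-0.013333+0.053333+0.032000=0.0720
k=5 load: inc=0.032000, refl=0.032000·-0.666667=-0.0213; V=0.040000+0.032000+-0.021333=0.0507

0 0 source 0.2000
1 3 load 0.0667
2 6 source -0.0133
3 9 load 0.0400
4 12 source 0.0720
5 15 load 0.0507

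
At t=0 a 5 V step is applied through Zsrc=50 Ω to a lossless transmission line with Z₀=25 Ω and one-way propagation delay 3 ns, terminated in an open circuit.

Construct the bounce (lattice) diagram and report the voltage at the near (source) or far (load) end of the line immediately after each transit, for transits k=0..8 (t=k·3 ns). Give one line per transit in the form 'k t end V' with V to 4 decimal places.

0 0 source 1.6667
1 3 load 3.3333
2 6 source 3.8889
3 9 load 4.4444
4 12 source 4.6296
5 15 load 4.8148
6 18 source 4.8765
7 21 load 4.9383
8 24 source 4.9588

Γ_L=1.000000, Γ_S=0.333333; launch V₁=5·25/75=1.666667
k=0 src: V=1.6667
k=1 load: inc=1.666667, refl=1.666667·1.000000=1.6667; V=0.000000+1.666667+1.666667=3.3333
k=2 src: inc=1.666667, refl=1.666667·0.333333=0.5556; V=1.666667+1.666667+0.555556=3.8889
k=3 load: inc=0.555556, refl=0.555556·1.000000=0.5556; V=3.333333+0.555556+0.555556=4.4444
k=4 src: inc=0.555556, refl=0.555556·0.333333=0.1852; V=3.888889+0.555556+0.185185=4.6296
k=5 load: inc=0.185185, refl=0.185185·1.000000=0.1852; V=4.444444+0.185185+0.185185=4.8148
k=6 src: inc=0.185185, refl=0.185185·0.333333=0.0617; V=4.629630+0.185185+0.061728=4.8765
k=7 load: inc=0.061728, refl=0.061728·1.000000=0.0617; V=4.814815+0.061728+0.061728=4.9383
k=8 src: inc=0.061728, refl=0.061728·0.333333=0.0206; V=4.876543+0.061728+0.020576=4.9588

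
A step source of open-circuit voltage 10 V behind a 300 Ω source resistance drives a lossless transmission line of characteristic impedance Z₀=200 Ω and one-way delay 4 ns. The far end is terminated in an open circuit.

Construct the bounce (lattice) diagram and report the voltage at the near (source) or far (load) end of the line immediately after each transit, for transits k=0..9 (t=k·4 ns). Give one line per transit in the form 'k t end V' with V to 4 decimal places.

0 0 source 4.0000
1 4 load 8.0000
2 8 source 8.8000
3 12 load 9.6000
4 16 source 9.7600
5 20 load 9.9200
6 24 source 9.9520
7 28 load 9.9840
8 32 source 9.9904
9 36 load 9.9968

Γ_L=1.000000, Γ_S=0.200000; launch V₁=10·200/500=4.000000
k=0 src: V=4.0000
k=1 load: inc=4.000000, refl=4.000000·1.000000=4.0000; V=0.000000+4.000000+4.000000=8.0000
k=2 src: inc=4.000000, refl=4.000000·0.200000=0.8000; V=4.000000+4.000000+0.800000=8.8000
k=3 load: inc=0.800000, refl=0.800000·1.000000=0.8000; V=8.000000+0.800000+0.800000=9.6000
k=4 src: inc=0.800000, refl=0.800000·0.200000=0.1600; V=8.800000+0.800000+0.160000=9.7600
k=5 load: inc=0.160000, refl=0.160000·1.000000=0.1600; V=9.600000+0.160000+0.160000=9.9200
k=6 src: inc=0.160000, refl=0.160000·0.200000=0.0320; V=9.760000+0.160000+0.032000=9.9520
k=7 load: inc=0.032000, refl=0.032000·1.000000=0.0320; V=9.920000+0.032000+0.032000=9.9840
k=8 src: inc=0.032000, refl=0.032000·0.200000=0.0064; V=9.952000+0.032000+0.006400=9.9904
k=9 load: inc=0.006400, refl=0.006400·1.000000=0.0064; V=9.984000+0.006400+0.006400=9.9968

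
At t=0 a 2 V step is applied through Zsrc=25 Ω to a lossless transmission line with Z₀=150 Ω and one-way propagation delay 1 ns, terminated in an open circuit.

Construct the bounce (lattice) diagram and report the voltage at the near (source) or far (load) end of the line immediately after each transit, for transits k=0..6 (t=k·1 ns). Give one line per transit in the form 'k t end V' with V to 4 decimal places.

Γ_L=1.000000, Γ_S=-0.714286; launch V₁=2·150/175=1.714286
k=0 src: V=1.7143
k=1 load: inc=1.714286, refl=1.714286·1.000000=1.7143; V=0.000000+1.714286+1.714286=3.4286
k=2 src: inc=1.714286, refl=1.714286·-0.714286=-1.2245; V=1.714286+1.714286+-1.224490=2.2041
k=3 load: inc=-1.224490, refl=-1.224490·1.000000=-1.2245; V=3.428571+-1.224490+-1.224490=0.9796
k=4 src: inc=-1.224490, refl=-1.224490·-0.714286=0.8746; V=2.204082+-1.224490+0.874636=1.8542
k=5 load: inc=0.874636, refl=0.874636·1.000000=0.8746; V=0.979592+0.874636+0.874636=2.7289
k=6 src: inc=0.874636, refl=0.874636·-0.714286=-0.6247; V=1.854227+0.874636+-0.624740=2.1041

0 0 source 1.7143
1 1 load 3.4286
2 2 source 2.2041
3 3 load 0.9796
4 4 source 1.8542
5 5 load 2.7289
6 6 source 2.1041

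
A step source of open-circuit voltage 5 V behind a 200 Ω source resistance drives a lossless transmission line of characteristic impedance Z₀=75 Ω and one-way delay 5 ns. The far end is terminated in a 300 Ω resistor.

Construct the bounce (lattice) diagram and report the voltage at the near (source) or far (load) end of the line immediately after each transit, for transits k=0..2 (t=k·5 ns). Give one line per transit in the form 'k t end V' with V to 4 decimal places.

Γ_L=0.600000, Γ_S=0.454545; launch V₁=5·75/275=1.363636
k=0 src: V=1.3636
k=1 load: inc=1.363636, refl=1.363636·0.600000=0.8182; V=0.000000+1.363636+0.818182=2.1818
k=2 src: inc=0.818182, refl=0.818182·0.454545=0.3719; V=1.363636+0.818182+0.371901=2.5537

0 0 source 1.3636
1 5 load 2.1818
2 10 source 2.5537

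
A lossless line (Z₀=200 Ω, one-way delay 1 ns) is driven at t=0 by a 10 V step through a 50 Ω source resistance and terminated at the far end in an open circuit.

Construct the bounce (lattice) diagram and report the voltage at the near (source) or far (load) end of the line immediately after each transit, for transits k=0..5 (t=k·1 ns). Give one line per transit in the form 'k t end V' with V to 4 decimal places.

Γ_L=1.000000, Γ_S=-0.600000; launch V₁=10·200/250=8.000000
k=0 src: V=8.0000
k=1 load: inc=8.000000, refl=8.000000·1.000000=8.0000; V=0.000000+8.000000+8.000000=16.0000
k=2 src: inc=8.000000, refl=8.000000·-0.600000=-4.8000; V=8.000000+8.000000+-4.800000=11.2000
k=3 load: inc=-4.800000, refl=-4.800000·1.000000=-4.8000; V=16.000000+-4.800000+-4.800000=6.4000
k=4 src: inc=-4.800000, refl=-4.800000·-0.600000=2.8800; V=11.200000+-4.800000+2.880000=9.2800
k=5 load: inc=2.880000, refl=2.880000·1.000000=2.8800; V=6.400000+2.880000+2.880000=12.1600

0 0 source 8.0000
1 1 load 16.0000
2 2 source 11.2000
3 3 load 6.4000
4 4 source 9.2800
5 5 load 12.1600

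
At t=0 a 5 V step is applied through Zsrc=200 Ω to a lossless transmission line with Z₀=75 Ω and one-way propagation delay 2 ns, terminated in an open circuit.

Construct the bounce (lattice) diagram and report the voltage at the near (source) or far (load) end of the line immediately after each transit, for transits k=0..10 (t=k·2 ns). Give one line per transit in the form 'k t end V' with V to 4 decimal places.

0 0 source 1.3636
1 2 load 2.7273
2 4 source 3.3471
3 6 load 3.9669
4 8 source 4.2487
5 10 load 4.5304
6 12 source 4.6585
7 14 load 4.7866
8 16 source 4.8448
9 18 load 4.9030
10 20 source 4.9294

Γ_L=1.000000, Γ_S=0.454545; launch V₁=5·75/275=1.363636
k=0 src: V=1.3636
k=1 load: inc=1.363636, refl=1.363636·1.000000=1.3636; V=0.000000+1.363636+1.363636=2.7273
k=2 src: inc=1.363636, refl=1.363636·0.454545=0.6198; V=1.363636+1.363636+0.619835=3.3471
k=3 load: inc=0.619835, refl=0.619835·1.000000=0.6198; V=2.727273+0.619835+0.619835=3.9669
k=4 src: inc=0.619835, refl=0.619835·0.454545=0.2817; V=3.347107+0.619835+0.281743=4.2487
k=5 load: inc=0.281743, refl=0.281743·1.000000=0.2817; V=3.966942+0.281743+0.281743=4.5304
k=6 src: inc=0.281743, refl=0.281743·0.454545=0.1281; V=4.248685+0.281743+0.128065=4.6585
k=7 load: inc=0.128065, refl=0.128065·1.000000=0.1281; V=4.530428+0.128065+0.128065=4.7866
k=8 src: inc=0.128065, refl=0.128065·0.454545=0.0582; V=4.658493+0.128065+0.058211=4.8448
k=9 load: inc=0.058211, refl=0.058211·1.000000=0.0582; V=4.786558+0.058211+0.058211=4.9030
k=10 src: inc=0.058211, refl=0.058211·0.454545=0.0265; V=4.844770+0.058211+0.026460=4.9294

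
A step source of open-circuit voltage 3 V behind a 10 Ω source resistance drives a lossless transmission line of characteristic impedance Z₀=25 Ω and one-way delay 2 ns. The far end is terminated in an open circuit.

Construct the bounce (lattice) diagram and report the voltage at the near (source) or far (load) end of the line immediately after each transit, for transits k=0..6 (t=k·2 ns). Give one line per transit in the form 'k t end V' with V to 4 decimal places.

0 0 source 2.1429
1 2 load 4.2857
2 4 source 3.3673
3 6 load 2.4490
4 8 source 2.8426
5 10 load 3.2362
6 12 source 3.0675

Γ_L=1.000000, Γ_S=-0.428571; launch V₁=3·25/35=2.142857
k=0 src: V=2.1429
k=1 load: inc=2.142857, refl=2.142857·1.000000=2.1429; V=0.000000+2.142857+2.142857=4.2857
k=2 src: inc=2.142857, refl=2.142857·-0.428571=-0.9184; V=2.142857+2.142857+-0.918367=3.3673
k=3 load: inc=-0.918367, refl=-0.918367·1.000000=-0.9184; V=4.285714+-0.918367+-0.918367=2.4490
k=4 src: inc=-0.918367, refl=-0.918367·-0.428571=0.3936; V=3.367347+-0.918367+0.393586=2.8426
k=5 load: inc=0.393586, refl=0.393586·1.000000=0.3936; V=2.448980+0.393586+0.393586=3.2362
k=6 src: inc=0.393586, refl=0.393586·-0.428571=-0.1687; V=2.842566+0.393586+-0.168680=3.0675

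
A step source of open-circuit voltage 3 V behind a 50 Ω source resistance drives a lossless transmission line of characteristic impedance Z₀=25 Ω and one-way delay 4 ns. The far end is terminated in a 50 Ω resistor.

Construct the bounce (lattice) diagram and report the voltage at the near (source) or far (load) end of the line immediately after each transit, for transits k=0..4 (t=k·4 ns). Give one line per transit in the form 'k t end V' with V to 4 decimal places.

Γ_L=0.333333, Γ_S=0.333333; launch V₁=3·25/75=1.000000
k=0 src: V=1.0000
k=1 load: inc=1.000000, refl=1.000000·0.333333=0.3333; V=0.000000+1.000000+0.333333=1.3333
k=2 src: inc=0.333333, refl=0.333333·0.333333=0.1111; V=1.000000+0.333333+0.111111=1.4444
k=3 load: inc=0.111111, refl=0.111111·0.333333=0.0370; V=1.333333+0.111111+0.037037=1.4815
k=4 src: inc=0.037037, refl=0.037037·0.333333=0.0123; V=1.444444+0.037037+0.012346=1.4938

0 0 source 1.0000
1 4 load 1.3333
2 8 source 1.4444
3 12 load 1.4815
4 16 source 1.4938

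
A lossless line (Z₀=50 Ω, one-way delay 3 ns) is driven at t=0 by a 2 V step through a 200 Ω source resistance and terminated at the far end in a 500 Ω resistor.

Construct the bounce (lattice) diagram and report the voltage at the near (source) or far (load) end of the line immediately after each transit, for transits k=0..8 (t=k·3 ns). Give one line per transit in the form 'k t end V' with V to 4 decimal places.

0 0 source 0.4000
1 3 load 0.7273
2 6 source 0.9236
3 9 load 1.0843
4 12 source 1.1807
5 15 load 1.2596
6 18 source 1.3069
7 21 load 1.3456
8 24 source 1.3688

Γ_L=0.818182, Γ_S=0.600000; launch V₁=2·50/250=0.400000
k=0 src: V=0.4000
k=1 load: inc=0.400000, refl=0.400000·0.818182=0.3273; V=0.000000+0.400000+0.327273=0.7273
k=2 src: inc=0.327273, refl=0.327273·0.600000=0.1964; V=0.400000+0.327273+0.196364=0.9236
k=3 load: inc=0.196364, refl=0.196364·0.818182=0.1607; V=0.727273+0.196364+0.160661=1.0843
k=4 src: inc=0.160661, refl=0.160661·0.600000=0.0964; V=0.923636+0.160661+0.096397=1.1807
k=5 load: inc=0.096397, refl=0.096397·0.818182=0.0789; V=1.084298+0.096397+0.078870=1.2596
k=6 src: inc=0.078870, refl=0.078870·0.600000=0.0473; V=1.180694+0.078870+0.047322=1.3069
k=7 load: inc=0.047322, refl=0.047322·0.818182=0.0387; V=1.259564+0.047322+0.038718=1.3456
k=8 src: inc=0.038718, refl=0.038718·0.600000=0.0232; V=1.306886+0.038718+0.023231=1.3688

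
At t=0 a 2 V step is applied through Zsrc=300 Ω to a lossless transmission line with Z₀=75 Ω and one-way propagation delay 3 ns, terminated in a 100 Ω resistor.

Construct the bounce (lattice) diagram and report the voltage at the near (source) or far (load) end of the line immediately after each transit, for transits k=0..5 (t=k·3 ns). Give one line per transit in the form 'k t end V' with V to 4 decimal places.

Γ_L=0.142857, Γ_S=0.600000; launch V₁=2·75/375=0.400000
k=0 src: V=0.4000
k=1 load: inc=0.400000, refl=0.400000·0.142857=0.0571; V=0.000000+0.400000+0.057143=0.4571
k=2 src: inc=0.057143, refl=0.057143·0.600000=0.0343; V=0.400000+0.057143+0.034286=0.4914
k=3 load: inc=0.034286, refl=0.034286·0.142857=0.0049; V=0.457143+0.034286+0.004898=0.4963
k=4 src: inc=0.004898, refl=0.004898·0.600000=0.0029; V=0.491429+0.004898+0.002939=0.4993
k=5 load: inc=0.002939, refl=0.002939·0.142857=0.0004; V=0.496327+0.002939+0.000420=0.4997

0 0 source 0.4000
1 3 load 0.4571
2 6 source 0.4914
3 9 load 0.4963
4 12 source 0.4993
5 15 load 0.4997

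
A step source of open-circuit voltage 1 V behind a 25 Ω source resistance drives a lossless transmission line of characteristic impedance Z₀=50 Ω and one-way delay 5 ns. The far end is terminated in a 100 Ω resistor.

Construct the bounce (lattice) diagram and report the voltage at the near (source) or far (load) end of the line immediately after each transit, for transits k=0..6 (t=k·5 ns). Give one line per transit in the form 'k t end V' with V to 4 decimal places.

Γ_L=0.333333, Γ_S=-0.333333; launch V₁=1·50/75=0.666667
k=0 src: V=0.6667
k=1 load: inc=0.666667, refl=0.666667·0.333333=0.2222; V=0.000000+0.666667+0.222222=0.8889
k=2 src: inc=0.222222, refl=0.222222·-0.333333=-0.0741; V=0.666667+0.222222+-0.074074=0.8148
k=3 load: inc=-0.074074, refl=-0.074074·0.333333=-0.0247; V=0.888889+-0.074074+-0.024691=0.7901
k=4 src: inc=-0.024691, refl=-0.024691·-0.333333=0.0082; V=0.814815+-0.024691+0.008230=0.7984
k=5 load: inc=0.008230, refl=0.008230·0.333333=0.0027; V=0.790123+0.008230+0.002743=0.8011
k=6 src: inc=0.002743, refl=0.002743·-0.333333=-0.0009; V=0.798354+0.002743+-0.000914=0.8002

0 0 source 0.6667
1 5 load 0.8889
2 10 source 0.8148
3 15 load 0.7901
4 20 source 0.7984
5 25 load 0.8011
6 30 source 0.8002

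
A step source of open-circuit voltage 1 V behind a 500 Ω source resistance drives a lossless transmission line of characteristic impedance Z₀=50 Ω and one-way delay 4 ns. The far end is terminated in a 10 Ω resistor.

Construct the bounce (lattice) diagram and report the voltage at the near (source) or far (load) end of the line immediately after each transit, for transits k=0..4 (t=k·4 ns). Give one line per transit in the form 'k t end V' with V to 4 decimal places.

Γ_L=-0.666667, Γ_S=0.818182; launch V₁=1·50/550=0.090909
k=0 src: V=0.0909
k=1 load: inc=0.090909, refl=0.090909·-0.666667=-0.0606; V=0.000000+0.090909+-0.060606=0.0303
k=2 src: inc=-0.060606, refl=-0.060606·0.818182=-0.0496; V=0.090909+-0.060606+-0.049587=-0.0193
k=3 load: inc=-0.049587, refl=-0.049587·-0.666667=0.0331; V=0.030303+-0.049587+0.033058=0.0138
k=4 src: inc=0.033058, refl=0.033058·0.818182=0.0270; V=-0.019284+0.033058+0.027047=0.0408

0 0 source 0.0909
1 4 load 0.0303
2 8 source -0.0193
3 12 load 0.0138
4 16 source 0.0408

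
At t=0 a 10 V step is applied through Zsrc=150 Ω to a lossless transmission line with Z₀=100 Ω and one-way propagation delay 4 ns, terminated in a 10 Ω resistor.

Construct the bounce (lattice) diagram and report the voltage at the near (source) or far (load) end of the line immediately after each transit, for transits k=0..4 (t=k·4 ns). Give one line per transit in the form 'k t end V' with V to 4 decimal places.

0 0 source 4.0000
1 4 load 0.7273
2 8 source 0.0727
3 12 load 0.6083
4 16 source 0.7154

Γ_L=-0.818182, Γ_S=0.200000; launch V₁=10·100/250=4.000000
k=0 src: V=4.0000
k=1 load: inc=4.000000, refl=4.000000·-0.818182=-3.2727; V=0.000000+4.000000+-3.272727=0.7273
k=2 src: inc=-3.272727, refl=-3.272727·0.200000=-0.6545; V=4.000000+-3.272727+-0.654545=0.0727
k=3 load: inc=-0.654545, refl=-0.654545·-0.818182=0.5355; V=0.727273+-0.654545+0.535537=0.6083
k=4 src: inc=0.535537, refl=0.535537·0.200000=0.1071; V=0.072727+0.535537+0.107107=0.7154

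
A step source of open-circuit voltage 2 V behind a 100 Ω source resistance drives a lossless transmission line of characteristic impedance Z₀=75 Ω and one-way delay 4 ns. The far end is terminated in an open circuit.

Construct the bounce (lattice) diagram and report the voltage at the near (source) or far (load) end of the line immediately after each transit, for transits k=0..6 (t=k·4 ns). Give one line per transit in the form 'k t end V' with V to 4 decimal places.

0 0 source 0.8571
1 4 load 1.7143
2 8 source 1.8367
3 12 load 1.9592
4 16 source 1.9767
5 20 load 1.9942
6 24 source 1.9967

Γ_L=1.000000, Γ_S=0.142857; launch V₁=2·75/175=0.857143
k=0 src: V=0.8571
k=1 load: inc=0.857143, refl=0.857143·1.000000=0.8571; V=0.000000+0.857143+0.857143=1.7143
k=2 src: inc=0.857143, refl=0.857143·0.142857=0.1224; V=0.857143+0.857143+0.122449=1.8367
k=3 load: inc=0.122449, refl=0.122449·1.000000=0.1224; V=1.714286+0.122449+0.122449=1.9592
k=4 src: inc=0.122449, refl=0.122449·0.142857=0.0175; V=1.836735+0.122449+0.017493=1.9767
k=5 load: inc=0.017493, refl=0.017493·1.000000=0.0175; V=1.959184+0.017493+0.017493=1.9942
k=6 src: inc=0.017493, refl=0.017493·0.142857=0.0025; V=1.976676+0.017493+0.002499=1.9967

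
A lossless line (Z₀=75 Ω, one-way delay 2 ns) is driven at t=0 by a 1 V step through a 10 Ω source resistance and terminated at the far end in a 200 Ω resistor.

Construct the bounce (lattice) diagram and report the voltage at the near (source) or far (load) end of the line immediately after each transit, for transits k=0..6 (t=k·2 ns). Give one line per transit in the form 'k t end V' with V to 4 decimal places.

0 0 source 0.8824
1 2 load 1.2834
2 4 source 0.9767
3 6 load 0.8373
4 8 source 0.9439
5 10 load 0.9924
6 12 source 0.9553

Γ_L=0.454545, Γ_S=-0.764706; launch V₁=1·75/85=0.882353
k=0 src: V=0.8824
k=1 load: inc=0.882353, refl=0.882353·0.454545=0.4011; V=0.000000+0.882353+0.401070=1.2834
k=2 src: inc=0.401070, refl=0.401070·-0.764706=-0.3067; V=0.882353+0.401070+-0.306700=0.9767
k=3 load: inc=-0.306700, refl=-0.306700·0.454545=-0.1394; V=1.283422+-0.306700+-0.139409=0.8373
k=4 src: inc=-0.139409, refl=-0.139409·-0.764706=0.1066; V=0.976722+-0.139409+0.106607=0.9439
k=5 load: inc=0.106607, refl=0.106607·0.454545=0.0485; V=0.837313+0.106607+0.048458=0.9924
k=6 src: inc=0.048458, refl=0.048458·-0.764706=-0.0371; V=0.943920+0.048458+-0.037056=0.9553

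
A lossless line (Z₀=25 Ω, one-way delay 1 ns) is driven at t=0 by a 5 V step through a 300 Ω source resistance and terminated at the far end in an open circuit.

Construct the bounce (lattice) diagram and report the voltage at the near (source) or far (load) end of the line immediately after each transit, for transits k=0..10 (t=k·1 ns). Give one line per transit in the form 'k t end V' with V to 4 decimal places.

Γ_L=1.000000, Γ_S=0.846154; launch V₁=5·25/325=0.384615
k=0 src: V=0.3846
k=1 load: inc=0.384615, refl=0.384615·1.000000=0.3846; V=0.000000+0.384615+0.384615=0.7692
k=2 src: inc=0.384615, refl=0.384615·0.846154=0.3254; V=0.384615+0.384615+0.325444=1.0947
k=3 load: inc=0.325444, refl=0.325444·1.000000=0.3254; V=0.769231+0.325444+0.325444=1.4201
k=4 src: inc=0.325444, refl=0.325444·0.846154=0.2754; V=1.094675+0.325444+0.275376=1.6955
k=5 load: inc=0.275376, refl=0.275376·1.000000=0.2754; V=1.420118+0.275376+0.275376=1.9709
k=6 src: inc=0.275376, refl=0.275376·0.846154=0.2330; V=1.695494+0.275376+0.233010=2.2039
k=7 load: inc=0.233010, refl=0.233010·1.000000=0.2330; V=1.970869+0.233010+0.233010=2.4369
k=8 src: inc=0.233010, refl=0.233010·0.846154=0.1972; V=2.203879+0.233010+0.197162=2.6341
k=9 load: inc=0.197162, refl=0.197162·1.000000=0.1972; V=2.436889+0.197162+0.197162=2.8312
k=10 src: inc=0.197162, refl=0.197162·0.846154=0.1668; V=2.634052+0.197162+0.166830=2.9980

0 0 source 0.3846
1 1 load 0.7692
2 2 source 1.0947
3 3 load 1.4201
4 4 source 1.6955
5 5 load 1.9709
6 6 source 2.2039
7 7 load 2.4369
8 8 source 2.6341
9 9 load 2.8312
10 10 source 2.9980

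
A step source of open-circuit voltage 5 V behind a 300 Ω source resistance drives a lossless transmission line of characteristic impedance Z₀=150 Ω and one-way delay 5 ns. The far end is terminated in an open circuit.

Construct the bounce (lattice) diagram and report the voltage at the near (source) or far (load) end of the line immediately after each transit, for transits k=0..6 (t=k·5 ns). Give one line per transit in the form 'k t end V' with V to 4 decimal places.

Γ_L=1.000000, Γ_S=0.333333; launch V₁=5·150/450=1.666667
k=0 src: V=1.6667
k=1 load: inc=1.666667, refl=1.666667·1.000000=1.6667; V=0.000000+1.666667+1.666667=3.3333
k=2 src: inc=1.666667, refl=1.666667·0.333333=0.5556; V=1.666667+1.666667+0.555556=3.8889
k=3 load: inc=0.555556, refl=0.555556·1.000000=0.5556; V=3.333333+0.555556+0.555556=4.4444
k=4 src: inc=0.555556, refl=0.555556·0.333333=0.1852; V=3.888889+0.555556+0.185185=4.6296
k=5 load: inc=0.185185, refl=0.185185·1.000000=0.1852; V=4.444444+0.185185+0.185185=4.8148
k=6 src: inc=0.185185, refl=0.185185·0.333333=0.0617; V=4.629630+0.185185+0.061728=4.8765

0 0 source 1.6667
1 5 load 3.3333
2 10 source 3.8889
3 15 load 4.4444
4 20 source 4.6296
5 25 load 4.8148
6 30 source 4.8765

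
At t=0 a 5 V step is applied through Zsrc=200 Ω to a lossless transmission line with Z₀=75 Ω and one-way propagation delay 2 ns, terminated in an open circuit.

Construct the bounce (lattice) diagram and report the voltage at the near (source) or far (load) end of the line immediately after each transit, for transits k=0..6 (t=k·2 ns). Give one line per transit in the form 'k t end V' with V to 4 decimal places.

Γ_L=1.000000, Γ_S=0.454545; launch V₁=5·75/275=1.363636
k=0 src: V=1.3636
k=1 load: inc=1.363636, refl=1.363636·1.000000=1.3636; V=0.000000+1.363636+1.363636=2.7273
k=2 src: inc=1.363636, refl=1.363636·0.454545=0.6198; V=1.363636+1.363636+0.619835=3.3471
k=3 load: inc=0.619835, refl=0.619835·1.000000=0.6198; V=2.727273+0.619835+0.619835=3.9669
k=4 src: inc=0.619835, refl=0.619835·0.454545=0.2817; V=3.347107+0.619835+0.281743=4.2487
k=5 load: inc=0.281743, refl=0.281743·1.000000=0.2817; V=3.966942+0.281743+0.281743=4.5304
k=6 src: inc=0.281743, refl=0.281743·0.454545=0.1281; V=4.248685+0.281743+0.128065=4.6585

0 0 source 1.3636
1 2 load 2.7273
2 4 source 3.3471
3 6 load 3.9669
4 8 source 4.2487
5 10 load 4.5304
6 12 source 4.6585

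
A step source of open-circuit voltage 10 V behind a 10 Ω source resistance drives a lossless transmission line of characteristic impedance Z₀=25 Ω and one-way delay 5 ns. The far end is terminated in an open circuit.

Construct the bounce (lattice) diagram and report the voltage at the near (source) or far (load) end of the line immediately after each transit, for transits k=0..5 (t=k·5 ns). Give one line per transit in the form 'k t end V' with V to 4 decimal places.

Γ_L=1.000000, Γ_S=-0.428571; launch V₁=10·25/35=7.142857
k=0 src: V=7.1429
k=1 load: inc=7.142857, refl=7.142857·1.000000=7.1429; V=0.000000+7.142857+7.142857=14.2857
k=2 src: inc=7.142857, refl=7.142857·-0.428571=-3.0612; V=7.142857+7.142857+-3.061224=11.2245
k=3 load: inc=-3.061224, refl=-3.061224·1.000000=-3.0612; V=14.285714+-3.061224+-3.061224=8.1633
k=4 src: inc=-3.061224, refl=-3.061224·-0.428571=1.3120; V=11.224490+-3.061224+1.311953=9.4752
k=5 load: inc=1.311953, refl=1.311953·1.000000=1.3120; V=8.163265+1.311953+1.311953=10.7872

0 0 source 7.1429
1 5 load 14.2857
2 10 source 11.2245
3 15 load 8.1633
4 20 source 9.4752
5 25 load 10.7872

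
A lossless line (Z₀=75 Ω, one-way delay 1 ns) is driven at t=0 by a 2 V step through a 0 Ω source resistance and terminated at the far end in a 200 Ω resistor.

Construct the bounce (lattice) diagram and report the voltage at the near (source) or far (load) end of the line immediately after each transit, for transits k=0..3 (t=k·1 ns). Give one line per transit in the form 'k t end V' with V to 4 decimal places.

0 0 source 2.0000
1 1 load 2.9091
2 2 source 2.0000
3 3 load 1.5868

Γ_L=0.454545, Γ_S=-1.000000; launch V₁=2·75/75=2.000000
k=0 src: V=2.0000
k=1 load: inc=2.000000, refl=2.000000·0.454545=0.9091; V=0.000000+2.000000+0.909091=2.9091
k=2 src: inc=0.909091, refl=0.909091·-1.000000=-0.9091; V=2.000000+0.909091+-0.909091=2.0000
k=3 load: inc=-0.909091, refl=-0.909091·0.454545=-0.4132; V=2.909091+-0.909091+-0.413223=1.5868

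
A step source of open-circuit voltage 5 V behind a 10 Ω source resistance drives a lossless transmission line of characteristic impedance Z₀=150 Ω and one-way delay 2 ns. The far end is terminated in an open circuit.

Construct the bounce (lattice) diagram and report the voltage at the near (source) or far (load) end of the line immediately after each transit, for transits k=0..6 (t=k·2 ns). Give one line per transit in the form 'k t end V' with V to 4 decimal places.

0 0 source 4.6875
1 2 load 9.3750
2 4 source 5.2734
3 6 load 1.1719
4 8 source 4.7607
5 10 load 8.3496
6 12 source 5.2094

Γ_L=1.000000, Γ_S=-0.875000; launch V₁=5·150/160=4.687500
k=0 src: V=4.6875
k=1 load: inc=4.687500, refl=4.687500·1.000000=4.6875; V=0.000000+4.687500+4.687500=9.3750
k=2 src: inc=4.687500, refl=4.687500·-0.875000=-4.1016; V=4.687500+4.687500+-4.101562=5.2734
k=3 load: inc=-4.101562, refl=-4.101562·1.000000=-4.1016; V=9.375000+-4.101562+-4.101562=1.1719
k=4 src: inc=-4.101562, refl=-4.101562·-0.875000=3.5889; V=5.273438+-4.101562+3.588867=4.7607
k=5 load: inc=3.588867, refl=3.588867·1.000000=3.5889; V=1.171875+3.588867+3.588867=8.3496
k=6 src: inc=3.588867, refl=3.588867·-0.875000=-3.1403; V=4.760742+3.588867+-3.140259=5.2094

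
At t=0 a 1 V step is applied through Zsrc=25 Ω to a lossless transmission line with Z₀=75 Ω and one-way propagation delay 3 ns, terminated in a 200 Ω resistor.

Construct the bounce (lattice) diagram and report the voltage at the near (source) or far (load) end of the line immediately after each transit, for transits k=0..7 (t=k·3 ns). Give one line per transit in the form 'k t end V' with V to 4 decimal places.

0 0 source 0.7500
1 3 load 1.0909
2 6 source 0.9205
3 9 load 0.8430
4 12 source 0.8817
5 15 load 0.8993
6 18 source 0.8905
7 21 load 0.8865

Γ_L=0.454545, Γ_S=-0.500000; launch V₁=1·75/100=0.750000
k=0 src: V=0.7500
k=1 load: inc=0.750000, refl=0.750000·0.454545=0.3409; V=0.000000+0.750000+0.340909=1.0909
k=2 src: inc=0.340909, refl=0.340909·-0.500000=-0.1705; V=0.750000+0.340909+-0.170455=0.9205
k=3 load: inc=-0.170455, refl=-0.170455·0.454545=-0.0775; V=1.090909+-0.170455+-0.077479=0.8430
k=4 src: inc=-0.077479, refl=-0.077479·-0.500000=0.0387; V=0.920455+-0.077479+0.038740=0.8817
k=5 load: inc=0.038740, refl=0.038740·0.454545=0.0176; V=0.842975+0.038740+0.017609=0.8993
k=6 src: inc=0.017609, refl=0.017609·-0.500000=-0.0088; V=0.881715+0.017609+-0.008804=0.8905
k=7 load: inc=-0.008804, refl=-0.008804·0.454545=-0.0040; V=0.899324+-0.008804+-0.004002=0.8865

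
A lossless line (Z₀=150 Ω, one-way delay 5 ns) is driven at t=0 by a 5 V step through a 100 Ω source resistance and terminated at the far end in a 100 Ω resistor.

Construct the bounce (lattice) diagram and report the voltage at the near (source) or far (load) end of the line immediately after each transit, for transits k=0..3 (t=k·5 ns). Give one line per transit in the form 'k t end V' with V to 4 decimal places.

0 0 source 3.0000
1 5 load 2.4000
2 10 source 2.5200
3 15 load 2.4960

Γ_L=-0.200000, Γ_S=-0.200000; launch V₁=5·150/250=3.000000
k=0 src: V=3.0000
k=1 load: inc=3.000000, refl=3.000000·-0.200000=-0.6000; V=0.000000+3.000000+-0.600000=2.4000
k=2 src: inc=-0.600000, refl=-0.600000·-0.200000=0.1200; V=3.000000+-0.600000+0.120000=2.5200
k=3 load: inc=0.120000, refl=0.120000·-0.200000=-0.0240; V=2.400000+0.120000+-0.024000=2.4960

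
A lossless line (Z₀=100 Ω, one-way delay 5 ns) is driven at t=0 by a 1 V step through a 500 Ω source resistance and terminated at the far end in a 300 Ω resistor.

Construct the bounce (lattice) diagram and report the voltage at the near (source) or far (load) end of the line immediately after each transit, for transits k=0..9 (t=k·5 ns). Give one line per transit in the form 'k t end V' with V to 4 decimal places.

0 0 source 0.1667
1 5 load 0.2500
2 10 source 0.3056
3 15 load 0.3333
4 20 source 0.3519
5 25 load 0.3611
6 30 source 0.3673
7 35 load 0.3704
8 40 source 0.3724
9 45 load 0.3735

Γ_L=0.500000, Γ_S=0.666667; launch V₁=1·100/600=0.166667
k=0 src: V=0.1667
k=1 load: inc=0.166667, refl=0.166667·0.500000=0.0833; V=0.000000+0.166667+0.083333=0.2500
k=2 src: inc=0.083333, refl=0.083333·0.666667=0.0556; V=0.166667+0.083333+0.055556=0.3056
k=3 load: inc=0.055556, refl=0.055556·0.500000=0.0278; V=0.250000+0.055556+0.027778=0.3333
k=4 src: inc=0.027778, refl=0.027778·0.666667=0.0185; V=0.305556+0.027778+0.018519=0.3519
k=5 load: inc=0.018519, refl=0.018519·0.500000=0.0093; V=0.333333+0.018519+0.009259=0.3611
k=6 src: inc=0.009259, refl=0.009259·0.666667=0.0062; V=0.351852+0.009259+0.006173=0.3673
k=7 load: inc=0.006173, refl=0.006173·0.500000=0.0031; V=0.361111+0.006173+0.003086=0.3704
k=8 src: inc=0.003086, refl=0.003086·0.666667=0.0021; V=0.367284+0.003086+0.002058=0.3724
k=9 load: inc=0.002058, refl=0.002058·0.500000=0.0010; V=0.370370+0.002058+0.001029=0.3735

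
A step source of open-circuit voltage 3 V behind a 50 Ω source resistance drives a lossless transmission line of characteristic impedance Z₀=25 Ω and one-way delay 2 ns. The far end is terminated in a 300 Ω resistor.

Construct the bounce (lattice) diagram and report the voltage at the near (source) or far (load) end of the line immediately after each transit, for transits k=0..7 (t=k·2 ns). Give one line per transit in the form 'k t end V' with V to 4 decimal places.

Γ_L=0.846154, Γ_S=0.333333; launch V₁=3·25/75=1.000000
k=0 src: V=1.0000
k=1 load: inc=1.000000, refl=1.000000·0.846154=0.8462; V=0.000000+1.000000+0.846154=1.8462
k=2 src: inc=0.846154, refl=0.846154·0.333333=0.2821; V=1.000000+0.846154+0.282051=2.1282
k=3 load: inc=0.282051, refl=0.282051·0.846154=0.2387; V=1.846154+0.282051+0.238659=2.3669
k=4 src: inc=0.238659, refl=0.238659·0.333333=0.0796; V=2.128205+0.238659+0.079553=2.4464
k=5 load: inc=0.079553, refl=0.079553·0.846154=0.0673; V=2.366864+0.079553+0.067314=2.5137
k=6 src: inc=0.067314, refl=0.067314·0.333333=0.0224; V=2.446417+0.067314+0.022438=2.5362
k=7 load: inc=0.022438, refl=0.022438·0.846154=0.0190; V=2.513731+0.022438+0.018986=2.5552

0 0 source 1.0000
1 2 load 1.8462
2 4 source 2.1282
3 6 load 2.3669
4 8 source 2.4464
5 10 load 2.5137
6 12 source 2.5362
7 14 load 2.5552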